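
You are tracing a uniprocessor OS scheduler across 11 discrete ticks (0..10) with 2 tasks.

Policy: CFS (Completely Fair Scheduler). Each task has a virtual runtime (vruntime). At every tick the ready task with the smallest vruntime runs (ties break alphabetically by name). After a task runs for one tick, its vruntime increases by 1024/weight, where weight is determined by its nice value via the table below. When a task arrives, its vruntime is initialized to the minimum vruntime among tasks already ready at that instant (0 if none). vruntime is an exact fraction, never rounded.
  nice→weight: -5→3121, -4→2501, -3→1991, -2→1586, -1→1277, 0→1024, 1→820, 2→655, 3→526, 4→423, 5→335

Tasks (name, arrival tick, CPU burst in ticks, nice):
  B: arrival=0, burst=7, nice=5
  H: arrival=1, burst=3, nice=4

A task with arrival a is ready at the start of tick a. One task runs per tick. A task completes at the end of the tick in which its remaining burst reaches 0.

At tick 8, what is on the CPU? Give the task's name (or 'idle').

t=0: vr[B=0] → run B
t=1: vr[B=1024/335 H=1024/335] → run B
t=2: vr[B=2048/335 H=1024/335] → run H
t=3: vr[B=2048/335 H=776192/141705] → run H
t=4: vr[B=2048/335 H=1119232/141705] → run B
t=5: vr[B=3072/335 H=1119232/141705] → run H
t=6: vr[B=3072/335] → run B
t=7: vr[B=4096/335] → run B
t=8: vr[B=1024/67] → run B
t=9: vr[B=6144/335] → run B
t=10: (idle)

running at tick 8 = B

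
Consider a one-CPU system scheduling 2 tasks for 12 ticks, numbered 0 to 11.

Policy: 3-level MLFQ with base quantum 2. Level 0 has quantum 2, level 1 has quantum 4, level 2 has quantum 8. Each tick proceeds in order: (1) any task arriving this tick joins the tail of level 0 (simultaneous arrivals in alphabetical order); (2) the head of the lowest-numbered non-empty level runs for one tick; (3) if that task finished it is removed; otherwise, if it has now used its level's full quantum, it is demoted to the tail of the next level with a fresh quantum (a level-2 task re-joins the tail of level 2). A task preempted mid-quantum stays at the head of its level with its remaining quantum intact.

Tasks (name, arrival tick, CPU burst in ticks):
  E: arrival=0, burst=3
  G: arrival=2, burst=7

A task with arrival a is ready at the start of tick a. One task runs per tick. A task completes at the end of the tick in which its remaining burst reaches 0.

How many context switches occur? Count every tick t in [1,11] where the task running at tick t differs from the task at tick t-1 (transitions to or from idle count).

context switches = 4

t=0: L0/L1/L2 = E/-/- → run E
t=1: L0/L1/L2 = E/-/- → run E
t=2: L0/L1/L2 = G/E/- → run G
t=3: L0/L1/L2 = G/E/- → run G
t=4: L0/L1/L2 = -/EG/- → run E
t=5: L0/L1/L2 = -/G/- → run G
t=6: L0/L1/L2 = -/G/- → run G
t=7: L0/L1/L2 = -/G/- → run G
t=8: L0/L1/L2 = -/G/- → run G
t=9: L0/L1/L2 = -/-/G → run G
t=10: (idle)
t=11: (idle)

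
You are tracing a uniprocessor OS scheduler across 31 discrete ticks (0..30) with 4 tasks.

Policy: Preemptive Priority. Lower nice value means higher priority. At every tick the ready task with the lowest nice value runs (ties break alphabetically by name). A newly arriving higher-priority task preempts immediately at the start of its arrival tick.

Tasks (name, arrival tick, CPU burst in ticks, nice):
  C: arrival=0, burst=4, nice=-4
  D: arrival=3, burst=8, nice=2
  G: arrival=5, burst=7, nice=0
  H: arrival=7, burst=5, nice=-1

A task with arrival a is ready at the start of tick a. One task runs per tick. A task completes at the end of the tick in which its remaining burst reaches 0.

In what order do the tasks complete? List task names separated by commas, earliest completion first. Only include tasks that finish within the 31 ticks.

t=0: ready={C} → run C
t=1: ready={C} → run C
t=2: ready={C} → run C
t=3: ready={C,D} → run C
t=4: ready={D} → run D
t=5: ready={D,G} → run G
t=6: ready={D,G} → run G
t=7: ready={D,G,H} → run H
t=8: ready={D,G,H} → run H
t=9: ready={D,G,H} → run H
t=10: ready={D,G,H} → run H
t=11: ready={D,G,H} → run H
t=12: ready={D,G} → run G
t=13: ready={D,G} → run G
t=14: ready={D,G} → run G
t=15: ready={D,G} → run G
t=16: ready={D,G} → run G
t=17: ready={D} → run D
t=18: ready={D} → run D
t=19: ready={D} → run D
t=20: ready={D} → run D
t=21: ready={D} → run D
t=22: ready={D} → run D
t=23: ready={D} → run D
t=24: (idle)
t=25: (idle)
t=26: (idle)
t=27: (idle)
t=28: (idle)
t=29: (idle)
t=30: (idle)

completion order = C, H, G, D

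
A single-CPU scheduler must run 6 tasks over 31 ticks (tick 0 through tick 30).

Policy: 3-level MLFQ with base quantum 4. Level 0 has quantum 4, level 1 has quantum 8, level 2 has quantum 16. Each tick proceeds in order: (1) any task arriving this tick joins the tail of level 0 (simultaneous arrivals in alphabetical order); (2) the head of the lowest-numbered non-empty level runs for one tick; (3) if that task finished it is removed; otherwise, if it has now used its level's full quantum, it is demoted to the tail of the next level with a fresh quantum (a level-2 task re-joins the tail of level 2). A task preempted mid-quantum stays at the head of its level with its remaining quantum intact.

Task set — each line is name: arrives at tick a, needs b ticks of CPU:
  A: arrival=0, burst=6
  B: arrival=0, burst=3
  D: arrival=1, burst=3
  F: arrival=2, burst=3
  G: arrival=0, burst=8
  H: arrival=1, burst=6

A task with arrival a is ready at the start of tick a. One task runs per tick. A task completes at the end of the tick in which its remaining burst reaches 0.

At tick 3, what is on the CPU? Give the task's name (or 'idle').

running at tick 3 = A

t=0: L0/L1/L2 = ABG/-/- → run A
t=1: L0/L1/L2 = ABGDH/-/- → run A
t=2: L0/L1/L2 = ABGDHF/-/- → run A
t=3: L0/L1/L2 = ABGDHF/-/- → run A
t=4: L0/L1/L2 = BGDHF/A/- → run B
t=5: L0/L1/L2 = BGDHF/A/- → run B
t=6: L0/L1/L2 = BGDHF/A/- → run B
t=7: L0/L1/L2 = GDHF/A/- → run G
t=8: L0/L1/L2 = GDHF/A/- → run G
t=9: L0/L1/L2 = GDHF/A/- → run G
t=10: L0/L1/L2 = GDHF/A/- → run G
t=11: L0/L1/L2 = DHF/AG/- → run D
t=12: L0/L1/L2 = DHF/AG/- → run D
t=13: L0/L1/L2 = DHF/AG/- → run D
t=14: L0/L1/L2 = HF/AG/- → run H
t=15: L0/L1/L2 = HF/AG/- → run H
t=16: L0/L1/L2 = HF/AG/- → run H
t=17: L0/L1/L2 = HF/AG/- → run H
t=18: L0/L1/L2 = F/AGH/- → run F
t=19: L0/L1/L2 = F/AGH/- → run F
t=20: L0/L1/L2 = F/AGH/- → run F
t=21: L0/L1/L2 = -/AGH/- → run A
t=22: L0/L1/L2 = -/AGH/- → run A
t=23: L0/L1/L2 = -/GH/- → run G
t=24: L0/L1/L2 = -/GH/- → run G
t=25: L0/L1/L2 = -/GH/- → run G
t=26: L0/L1/L2 = -/GH/- → run G
t=27: L0/L1/L2 = -/H/- → run H
t=28: L0/L1/L2 = -/H/- → run H
t=29: (idle)
t=30: (idle)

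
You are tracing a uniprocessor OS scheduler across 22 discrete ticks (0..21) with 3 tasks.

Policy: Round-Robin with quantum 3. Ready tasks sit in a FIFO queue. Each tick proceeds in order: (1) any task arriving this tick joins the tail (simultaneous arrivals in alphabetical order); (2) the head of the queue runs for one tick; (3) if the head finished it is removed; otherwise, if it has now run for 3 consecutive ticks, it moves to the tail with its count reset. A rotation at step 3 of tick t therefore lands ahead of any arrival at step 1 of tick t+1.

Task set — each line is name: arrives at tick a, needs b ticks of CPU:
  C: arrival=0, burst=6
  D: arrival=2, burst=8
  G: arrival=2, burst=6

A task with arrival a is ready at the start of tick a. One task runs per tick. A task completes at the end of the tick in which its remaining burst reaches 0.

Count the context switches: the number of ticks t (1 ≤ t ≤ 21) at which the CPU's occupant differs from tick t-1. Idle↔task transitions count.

t=0: queue=[C] q_used=0 → run C
t=1: queue=[C] q_used=1 → run C
t=2: queue=[C,D,G] q_used=2 → run C
t=3: queue=[D,G,C] q_used=0 → run D
t=4: queue=[D,G,C] q_used=1 → run D
t=5: queue=[D,G,C] q_used=2 → run D
t=6: queue=[G,C,D] q_used=0 → run G
t=7: queue=[G,C,D] q_used=1 → run G
t=8: queue=[G,C,D] q_used=2 → run G
t=9: queue=[C,D,G] q_used=0 → run C
t=10: queue=[C,D,G] q_used=1 → run C
t=11: queue=[C,D,G] q_used=2 → run C
t=12: queue=[D,G] q_used=0 → run D
t=13: queue=[D,G] q_used=1 → run D
t=14: queue=[D,G] q_used=2 → run D
t=15: queue=[G,D] q_used=0 → run G
t=16: queue=[G,D] q_used=1 → run G
t=17: queue=[G,D] q_used=2 → run G
t=18: queue=[D] q_used=0 → run D
t=19: queue=[D] q_used=1 → run D
t=20: (idle)
t=21: (idle)

context switches = 7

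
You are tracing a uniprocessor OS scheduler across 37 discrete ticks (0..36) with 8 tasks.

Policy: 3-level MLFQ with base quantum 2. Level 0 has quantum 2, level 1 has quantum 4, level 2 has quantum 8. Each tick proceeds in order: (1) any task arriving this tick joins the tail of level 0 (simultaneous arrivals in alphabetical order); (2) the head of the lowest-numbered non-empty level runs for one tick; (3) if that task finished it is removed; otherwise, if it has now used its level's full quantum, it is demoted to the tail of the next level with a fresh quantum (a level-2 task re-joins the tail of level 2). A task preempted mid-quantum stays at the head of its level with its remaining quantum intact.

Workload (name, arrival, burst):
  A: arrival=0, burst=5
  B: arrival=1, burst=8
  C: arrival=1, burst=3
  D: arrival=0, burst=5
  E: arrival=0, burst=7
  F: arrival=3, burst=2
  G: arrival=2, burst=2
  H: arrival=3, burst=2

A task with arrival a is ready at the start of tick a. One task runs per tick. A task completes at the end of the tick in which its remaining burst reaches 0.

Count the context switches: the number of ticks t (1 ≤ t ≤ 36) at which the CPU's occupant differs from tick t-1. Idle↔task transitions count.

context switches = 15

t=0: L0/L1/L2 = ADE/-/- → run A
t=1: L0/L1/L2 = ADEBC/-/- → run A
t=2: L0/L1/L2 = DEBCG/A/- → run D
t=3: L0/L1/L2 = DEBCGFH/A/- → run D
t=4: L0/L1/L2 = EBCGFH/AD/- → run E
t=5: L0/L1/L2 = EBCGFH/AD/- → run E
t=6: L0/L1/L2 = BCGFH/ADE/- → run B
t=7: L0/L1/L2 = BCGFH/ADE/- → run B
t=8: L0/L1/L2 = CGFH/ADEB/- → run C
t=9: L0/L1/L2 = CGFH/ADEB/- → run C
t=10: L0/L1/L2 = GFH/ADEBC/- → run G
t=11: L0/L1/L2 = GFH/ADEBC/- → run G
t=12: L0/L1/L2 = FH/ADEBC/- → run F
t=13: L0/L1/L2 = FH/ADEBC/- → run F
t=14: L0/L1/L2 = H/ADEBC/- → run H
t=15: L0/L1/L2 = H/ADEBC/- → run H
t=16: L0/L1/L2 = -/ADEBC/- → run A
t=17: L0/L1/L2 = -/ADEBC/- → run A
t=18: L0/L1/L2 = -/ADEBC/- → run A
t=19: L0/L1/L2 = -/DEBC/- → run D
t=20: L0/L1/L2 = -/DEBC/- → run D
t=21: L0/L1/L2 = -/DEBC/- → run D
t=22: L0/L1/L2 = -/EBC/- → run E
t=23: L0/L1/L2 = -/EBC/- → run E
t=24: L0/L1/L2 = -/EBC/- → run E
t=25: L0/L1/L2 = -/EBC/- → run E
t=26: L0/L1/L2 = -/BC/E → run B
t=27: L0/L1/L2 = -/BC/E → run B
t=28: L0/L1/L2 = -/BC/E → run B
t=29: L0/L1/L2 = -/BC/E → run B
t=30: L0/L1/L2 = -/C/EB → run C
t=31: L0/L1/L2 = -/-/EB → run E
t=32: L0/L1/L2 = -/-/B → run B
t=33: L0/L1/L2 = -/-/B → run B
t=34: (idle)
t=35: (idle)
t=36: (idle)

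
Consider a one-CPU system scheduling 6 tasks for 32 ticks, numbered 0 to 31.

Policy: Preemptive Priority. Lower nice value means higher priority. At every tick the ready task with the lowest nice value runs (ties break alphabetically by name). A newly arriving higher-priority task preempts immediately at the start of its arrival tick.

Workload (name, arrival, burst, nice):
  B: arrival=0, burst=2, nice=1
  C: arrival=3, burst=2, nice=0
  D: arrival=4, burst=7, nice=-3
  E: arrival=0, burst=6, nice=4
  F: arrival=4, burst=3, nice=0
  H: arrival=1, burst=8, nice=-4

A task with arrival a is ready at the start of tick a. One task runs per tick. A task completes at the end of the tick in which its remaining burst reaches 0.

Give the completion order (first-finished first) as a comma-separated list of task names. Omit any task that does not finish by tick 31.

t=0: ready={B,E} → run B
t=1: ready={B,E,H} → run H
t=2: ready={B,E,H} → run H
t=3: ready={B,C,E,H} → run H
t=4: ready={B,C,D,E,F,H} → run H
t=5: ready={B,C,D,E,F,H} → run H
t=6: ready={B,C,D,E,F,H} → run H
t=7: ready={B,C,D,E,F,H} → run H
t=8: ready={B,C,D,E,F,H} → run H
t=9: ready={B,C,D,E,F} → run D
t=10: ready={B,C,D,E,F} → run D
t=11: ready={B,C,D,E,F} → run D
t=12: ready={B,C,D,E,F} → run D
t=13: ready={B,C,D,E,F} → run D
t=14: ready={B,C,D,E,F} → run D
t=15: ready={B,C,D,E,F} → run D
t=16: ready={B,C,E,F} → run C
t=17: ready={B,C,E,F} → run C
t=18: ready={B,E,F} → run F
t=19: ready={B,E,F} → run F
t=20: ready={B,E,F} → run F
t=21: ready={B,E} → run B
t=22: ready={E} → run E
t=23: ready={E} → run E
t=24: ready={E} → run E
t=25: ready={E} → run E
t=26: ready={E} → run E
t=27: ready={E} → run E
t=28: (idle)
t=29: (idle)
t=30: (idle)
t=31: (idle)

completion order = H, D, C, F, B, E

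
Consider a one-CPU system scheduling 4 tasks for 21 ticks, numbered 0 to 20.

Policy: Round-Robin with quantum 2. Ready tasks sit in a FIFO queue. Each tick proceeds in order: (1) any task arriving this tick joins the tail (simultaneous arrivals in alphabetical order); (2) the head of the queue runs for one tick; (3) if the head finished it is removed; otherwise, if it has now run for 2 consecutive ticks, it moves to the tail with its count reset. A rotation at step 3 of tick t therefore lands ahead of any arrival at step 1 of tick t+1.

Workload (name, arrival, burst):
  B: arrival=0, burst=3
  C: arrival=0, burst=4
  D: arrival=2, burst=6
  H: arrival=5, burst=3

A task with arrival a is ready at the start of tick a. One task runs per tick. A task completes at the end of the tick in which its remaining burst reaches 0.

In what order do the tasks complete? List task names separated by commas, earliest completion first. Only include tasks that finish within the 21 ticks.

t=0: queue=[B,C] q_used=0 → run B
t=1: queue=[B,C] q_used=1 → run B
t=2: queue=[C,B,D] q_used=0 → run C
t=3: queue=[C,B,D] q_used=1 → run C
t=4: queue=[B,D,C] q_used=0 → run B
t=5: queue=[D,C,H] q_used=0 → run D
t=6: queue=[D,C,H] q_used=1 → run D
t=7: queue=[C,H,D] q_used=0 → run C
t=8: queue=[C,H,D] q_used=1 → run C
t=9: queue=[H,D] q_used=0 → run H
t=10: queue=[H,D] q_used=1 → run H
t=11: queue=[D,H] q_used=0 → run D
t=12: queue=[D,H] q_used=1 → run D
t=13: queue=[H,D] q_used=0 → run H
t=14: queue=[D] q_used=0 → run D
t=15: queue=[D] q_used=1 → run D
t=16: (idle)
t=17: (idle)
t=18: (idle)
t=19: (idle)
t=20: (idle)

completion order = B, C, H, D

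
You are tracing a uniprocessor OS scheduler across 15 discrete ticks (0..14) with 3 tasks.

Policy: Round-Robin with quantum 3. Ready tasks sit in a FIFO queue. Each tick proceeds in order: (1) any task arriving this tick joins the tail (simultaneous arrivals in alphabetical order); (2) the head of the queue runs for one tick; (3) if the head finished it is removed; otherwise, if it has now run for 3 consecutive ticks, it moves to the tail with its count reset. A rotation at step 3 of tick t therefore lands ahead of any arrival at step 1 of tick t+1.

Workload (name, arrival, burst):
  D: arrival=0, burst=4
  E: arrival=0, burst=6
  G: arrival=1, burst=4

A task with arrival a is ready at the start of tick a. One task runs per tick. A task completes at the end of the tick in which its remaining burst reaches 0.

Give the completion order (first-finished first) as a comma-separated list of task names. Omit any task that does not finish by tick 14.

completion order = D, E, G

t=0: queue=[D,E] q_used=0 → run D
t=1: queue=[D,E,G] q_used=1 → run D
t=2: queue=[D,E,G] q_used=2 → run D
t=3: queue=[E,G,D] q_used=0 → run E
t=4: queue=[E,G,D] q_used=1 → run E
t=5: queue=[E,G,D] q_used=2 → run E
t=6: queue=[G,D,E] q_used=0 → run G
t=7: queue=[G,D,E] q_used=1 → run G
t=8: queue=[G,D,E] q_used=2 → run G
t=9: queue=[D,E,G] q_used=0 → run D
t=10: queue=[E,G] q_used=0 → run E
t=11: queue=[E,G] q_used=1 → run E
t=12: queue=[E,G] q_used=2 → run E
t=13: queue=[G] q_used=0 → run G
t=14: (idle)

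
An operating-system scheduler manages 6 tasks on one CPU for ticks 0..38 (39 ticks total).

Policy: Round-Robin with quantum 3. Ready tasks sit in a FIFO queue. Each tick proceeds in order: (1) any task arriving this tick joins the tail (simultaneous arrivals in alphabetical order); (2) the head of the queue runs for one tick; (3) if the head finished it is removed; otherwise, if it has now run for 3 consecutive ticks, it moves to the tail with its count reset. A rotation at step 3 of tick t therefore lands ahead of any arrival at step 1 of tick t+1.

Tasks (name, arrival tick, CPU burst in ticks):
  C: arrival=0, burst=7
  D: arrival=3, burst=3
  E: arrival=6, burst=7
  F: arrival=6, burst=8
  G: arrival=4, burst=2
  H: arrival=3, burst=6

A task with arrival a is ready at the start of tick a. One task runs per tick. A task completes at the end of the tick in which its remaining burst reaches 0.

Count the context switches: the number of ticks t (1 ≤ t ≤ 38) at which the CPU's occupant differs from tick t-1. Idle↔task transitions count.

t=0: queue=[C] q_used=0 → run C
t=1: queue=[C] q_used=1 → run C
t=2: queue=[C] q_used=2 → run C
t=3: queue=[C,D,H] q_used=0 → run C
t=4: queue=[C,D,H,G] q_used=1 → run C
t=5: queue=[C,D,H,G] q_used=2 → run C
t=6: queue=[D,H,G,C,E,F] q_used=0 → run D
t=7: queue=[D,H,G,C,E,F] q_used=1 → run D
t=8: queue=[D,H,G,C,E,F] q_used=2 → run D
t=9: queue=[H,G,C,E,F] q_used=0 → run H
t=10: queue=[H,G,C,E,F] q_used=1 → run H
t=11: queue=[H,G,C,E,F] q_used=2 → run H
t=12: queue=[G,C,E,F,H] q_used=0 → run G
t=13: queue=[G,C,E,F,H] q_used=1 → run G
t=14: queue=[C,E,F,H] q_used=0 → run C
t=15: queue=[E,F,H] q_used=0 → run E
t=16: queue=[E,F,H] q_used=1 → run E
t=17: queue=[E,F,H] q_used=2 → run E
t=18: queue=[F,H,E] q_used=0 → run F
t=19: queue=[F,H,E] q_used=1 → run F
t=20: queue=[F,H,E] q_used=2 → run F
t=21: queue=[H,E,F] q_used=0 → run H
t=22: queue=[H,E,F] q_used=1 → run H
t=23: queue=[H,E,F] q_used=2 → run H
t=24: queue=[E,F] q_used=0 → run E
t=25: queue=[E,F] q_used=1 → run E
t=26: queue=[E,F] q_used=2 → run E
t=27: queue=[F,E] q_used=0 → run F
t=28: queue=[F,E] q_used=1 → run F
t=29: queue=[F,E] q_used=2 → run F
t=30: queue=[E,F] q_used=0 → run E
t=31: queue=[F] q_used=0 → run F
t=32: queue=[F] q_used=1 → run F
t=33: (idle)
t=34: (idle)
t=35: (idle)
t=36: (idle)
t=37: (idle)
t=38: (idle)

context switches = 12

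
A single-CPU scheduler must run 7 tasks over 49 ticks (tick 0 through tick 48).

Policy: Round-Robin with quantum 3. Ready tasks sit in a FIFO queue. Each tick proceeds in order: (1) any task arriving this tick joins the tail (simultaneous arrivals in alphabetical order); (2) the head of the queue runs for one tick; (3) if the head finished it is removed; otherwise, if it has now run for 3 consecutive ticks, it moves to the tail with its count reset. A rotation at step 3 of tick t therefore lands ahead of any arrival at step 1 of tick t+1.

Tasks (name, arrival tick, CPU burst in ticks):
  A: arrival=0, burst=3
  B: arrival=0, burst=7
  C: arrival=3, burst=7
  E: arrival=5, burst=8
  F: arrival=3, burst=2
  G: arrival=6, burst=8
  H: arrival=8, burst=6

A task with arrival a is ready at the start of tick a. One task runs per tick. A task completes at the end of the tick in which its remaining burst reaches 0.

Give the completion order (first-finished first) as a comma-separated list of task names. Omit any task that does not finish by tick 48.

completion order = A, F, B, H, C, E, G

t=0: queue=[A,B] q_used=0 → run A
t=1: queue=[A,B] q_used=1 → run A
t=2: queue=[A,B] q_used=2 → run A
t=3: queue=[B,C,F] q_used=0 → run B
t=4: queue=[B,C,F] q_used=1 → run B
t=5: queue=[B,C,F,E] q_used=2 → run B
t=6: queue=[C,F,E,B,G] q_used=0 → run C
t=7: queue=[C,F,E,B,G] q_used=1 → run C
t=8: queue=[C,F,E,B,G,H] q_used=2 → run C
t=9: queue=[F,E,B,G,H,C] q_used=0 → run F
t=10: queue=[F,E,B,G,H,C] q_used=1 → run F
t=11: queue=[E,B,G,H,C] q_used=0 → run E
t=12: queue=[E,B,G,H,C] q_used=1 → run E
t=13: queue=[E,B,G,H,C] q_used=2 → run E
t=14: queue=[B,G,H,C,E] q_used=0 → run B
t=15: queue=[B,G,H,C,E] q_used=1 → run B
t=16: queue=[B,G,H,C,E] q_used=2 → run B
t=17: queue=[G,H,C,E,B] q_used=0 → run G
t=18: queue=[G,H,C,E,B] q_used=1 → run G
t=19: queue=[G,H,C,E,B] q_used=2 → run G
t=20: queue=[H,C,E,B,G] q_used=0 → run H
t=21: queue=[H,C,E,B,G] q_used=1 → run H
t=22: queue=[H,C,E,B,G] q_used=2 → run H
t=23: queue=[C,E,B,G,H] q_used=0 → run C
t=24: queue=[C,E,B,G,H] q_used=1 → run C
t=25: queue=[C,E,B,G,H] q_used=2 → run C
t=26: queue=[E,B,G,H,C] q_used=0 → run E
t=27: queue=[E,B,G,H,C] q_used=1 → run E
t=28: queue=[E,B,G,H,C] q_used=2 → run E
t=29: queue=[B,G,H,C,E] q_used=0 → run B
t=30: queue=[G,H,C,E] q_used=0 → run G
t=31: queue=[G,H,C,E] q_used=1 → run G
t=32: queue=[G,H,C,E] q_used=2 → run G
t=33: queue=[H,C,E,G] q_used=0 → run H
t=34: queue=[H,C,E,G] q_used=1 → run H
t=35: queue=[H,C,E,G] q_used=2 → run H
t=36: queue=[C,E,G] q_used=0 → run C
t=37: queue=[E,G] q_used=0 → run E
t=38: queue=[E,G] q_used=1 → run E
t=39: queue=[G] q_used=0 → run G
t=40: queue=[G] q_used=1 → run G
t=41: (idle)
t=42: (idle)
t=43: (idle)
t=44: (idle)
t=45: (idle)
t=46: (idle)
t=47: (idle)
t=48: (idle)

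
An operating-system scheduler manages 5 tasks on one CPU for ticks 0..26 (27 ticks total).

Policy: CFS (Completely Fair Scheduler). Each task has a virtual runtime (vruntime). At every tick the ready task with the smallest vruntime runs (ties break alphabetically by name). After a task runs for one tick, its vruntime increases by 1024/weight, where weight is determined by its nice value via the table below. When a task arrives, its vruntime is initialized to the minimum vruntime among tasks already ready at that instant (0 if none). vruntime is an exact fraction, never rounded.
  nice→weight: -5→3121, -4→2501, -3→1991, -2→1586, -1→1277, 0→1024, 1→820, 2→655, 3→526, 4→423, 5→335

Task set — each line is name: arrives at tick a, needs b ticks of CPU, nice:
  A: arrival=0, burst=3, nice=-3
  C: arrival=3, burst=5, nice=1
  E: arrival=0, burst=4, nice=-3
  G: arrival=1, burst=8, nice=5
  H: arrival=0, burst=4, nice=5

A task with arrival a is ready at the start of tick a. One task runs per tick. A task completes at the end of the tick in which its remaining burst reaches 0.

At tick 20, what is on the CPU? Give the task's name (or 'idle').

running at tick 20 = G

t=0: vr[A=0 E=0 H=0] → run A
t=1: vr[A=1024/1991 E=0 G=0 H=0] → run E
t=2: vr[A=1024/1991 E=1024/1991 G=0 H=0] → run G
t=3: vr[A=1024/1991 C=0 E=1024/1991 G=1024/335 H=0] → run C
t=4: vr[A=1024/1991 C=256/205 E=1024/1991 G=1024/335 H=0] → run H
t=5: vr[A=1024/1991 C=256/205 E=1024/1991 G=1024/335 H=1024/335] → run A
t=6: vr[A=2048/1991 C=256/205 E=1024/1991 G=1024/335 H=1024/335] → run E
t=7: vr[A=2048/1991 C=256/205 E=2048/1991 G=1024/335 H=1024/335] → run A
t=8: vr[C=256/205 E=2048/1991 G=1024/335 H=1024/335] → run E
t=9: vr[C=256/205 E=3072/1991 G=1024/335 H=1024/335] → run C
t=10: vr[C=512/205 E=3072/1991 G=1024/335 H=1024/335] → run E
t=11: vr[C=512/205 G=1024/335 H=1024/335] → run C
t=12: vr[C=768/205 G=1024/335 H=1024/335] → run G
t=13: vr[C=768/205 G=2048/335 H=1024/335] → run H
t=14: vr[C=768/205 G=2048/335 H=2048/335] → run C
t=15: vr[C=1024/205 G=2048/335 H=2048/335] → run C
t=16: vr[G=2048/335 H=2048/335] → run G
t=17: vr[G=3072/335 H=2048/335] → run H
t=18: vr[G=3072/335 H=3072/335] → run G
t=19: vr[G=4096/335 H=3072/335] → run H
t=20: vr[G=4096/335] → run G
t=21: vr[G=1024/67] → run G
t=22: vr[G=6144/335] → run G
t=23: vr[G=7168/335] → run G
t=24: (idle)
t=25: (idle)
t=26: (idle)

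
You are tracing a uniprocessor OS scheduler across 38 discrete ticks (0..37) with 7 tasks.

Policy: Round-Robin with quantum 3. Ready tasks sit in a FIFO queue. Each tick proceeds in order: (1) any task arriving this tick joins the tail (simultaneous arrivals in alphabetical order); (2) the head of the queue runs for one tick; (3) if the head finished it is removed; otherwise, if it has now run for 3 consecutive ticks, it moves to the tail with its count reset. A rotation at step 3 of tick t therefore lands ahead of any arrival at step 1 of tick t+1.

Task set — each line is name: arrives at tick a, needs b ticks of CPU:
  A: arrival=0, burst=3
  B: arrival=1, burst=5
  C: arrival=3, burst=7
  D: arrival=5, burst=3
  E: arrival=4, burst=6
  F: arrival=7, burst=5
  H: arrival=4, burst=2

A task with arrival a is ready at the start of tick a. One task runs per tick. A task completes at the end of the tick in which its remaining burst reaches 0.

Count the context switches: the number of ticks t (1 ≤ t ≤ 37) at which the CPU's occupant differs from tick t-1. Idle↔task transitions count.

t=0: queue=[A] q_used=0 → run A
t=1: queue=[A,B] q_used=1 → run A
t=2: queue=[A,B] q_used=2 → run A
t=3: queue=[B,C] q_used=0 → run B
t=4: queue=[B,C,E,H] q_used=1 → run B
t=5: queue=[B,C,E,H,D] q_used=2 → run B
t=6: queue=[C,E,H,D,B] q_used=0 → run C
t=7: queue=[C,E,H,D,B,F] q_used=1 → run C
t=8: queue=[C,E,H,D,B,F] q_used=2 → run C
t=9: queue=[E,H,D,B,F,C] q_used=0 → run E
t=10: queue=[E,H,D,B,F,C] q_used=1 → run E
t=11: queue=[E,H,D,B,F,C] q_used=2 → run E
t=12: queue=[H,D,B,F,C,E] q_used=0 → run H
t=13: queue=[H,D,B,F,C,E] q_used=1 → run H
t=14: queue=[D,B,F,C,E] q_used=0 → run D
t=15: queue=[D,B,F,C,E] q_used=1 → run D
t=16: queue=[D,B,F,C,E] q_used=2 → run D
t=17: queue=[B,F,C,E] q_used=0 → run B
t=18: queue=[B,F,C,E] q_used=1 → run B
t=19: queue=[F,C,E] q_used=0 → run F
t=20: queue=[F,C,E] q_used=1 → run F
t=21: queue=[F,C,E] q_used=2 → run F
t=22: queue=[C,E,F] q_used=0 → run C
t=23: queue=[C,E,F] q_used=1 → run C
t=24: queue=[C,E,F] q_used=2 → run C
t=25: queue=[E,F,C] q_used=0 → run E
t=26: queue=[E,F,C] q_used=1 → run E
t=27: queue=[E,F,C] q_used=2 → run E
t=28: queue=[F,C] q_used=0 → run F
t=29: queue=[F,C] q_used=1 → run F
t=30: queue=[C] q_used=0 → run C
t=31: (idle)
t=32: (idle)
t=33: (idle)
t=34: (idle)
t=35: (idle)
t=36: (idle)
t=37: (idle)

context switches = 12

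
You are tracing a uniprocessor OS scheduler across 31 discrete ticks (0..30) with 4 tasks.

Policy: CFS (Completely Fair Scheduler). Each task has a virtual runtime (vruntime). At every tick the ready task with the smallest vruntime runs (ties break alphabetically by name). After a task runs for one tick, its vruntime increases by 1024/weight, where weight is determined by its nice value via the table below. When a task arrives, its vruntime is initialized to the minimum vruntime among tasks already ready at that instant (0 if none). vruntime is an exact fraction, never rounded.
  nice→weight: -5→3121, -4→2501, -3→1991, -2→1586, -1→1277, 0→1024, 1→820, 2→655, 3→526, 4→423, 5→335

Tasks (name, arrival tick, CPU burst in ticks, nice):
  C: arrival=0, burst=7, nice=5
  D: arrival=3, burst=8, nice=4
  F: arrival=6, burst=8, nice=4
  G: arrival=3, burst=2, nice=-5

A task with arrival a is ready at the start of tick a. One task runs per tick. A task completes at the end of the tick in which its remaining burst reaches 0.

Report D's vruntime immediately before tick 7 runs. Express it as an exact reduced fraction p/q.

t=0: vr[C=0] → run C
t=1: vr[C=1024/335] → run C
t=2: vr[C=2048/335] → run C
t=3: vr[C=3072/335 D=3072/335 G=3072/335] → run C
t=4: vr[C=4096/335 D=3072/335 G=3072/335] → run D
t=5: vr[C=4096/335 D=1642496/141705 G=3072/335] → run G
t=6: vr[C=4096/335 D=1642496/141705 F=9930752/1045535 G=9930752/1045535] → run F
t=7: vr[C=4096/335 D=1642496/141705 F=5271335936/442261305 G=9930752/1045535] → run G
t=8: vr[C=4096/335 D=1642496/141705 F=5271335936/442261305] → run D
t=9: vr[C=4096/335 D=1985536/141705 F=5271335936/442261305] → run F
t=10: vr[C=4096/335 D=1985536/141705 F=6341963776/442261305] → run C
t=11: vr[C=1024/67 D=1985536/141705 F=6341963776/442261305] → run D
t=12: vr[C=1024/67 D=776192/47235 F=6341963776/442261305] → run F
t=13: vr[C=1024/67 D=776192/47235 F=2470863872/147420435] → run C
t=14: vr[C=6144/335 D=776192/47235 F=2470863872/147420435] → run D
t=15: vr[C=6144/335 D=2671616/141705 F=2470863872/147420435] → run F
t=16: vr[C=6144/335 D=2671616/141705 F=8483219456/442261305] → run C
t=17: vr[D=2671616/141705 F=8483219456/442261305] → run D
t=18: vr[D=3014656/141705 F=8483219456/442261305] → run F
t=19: vr[D=3014656/141705 F=9553847296/442261305] → run D
t=20: vr[D=1119232/47235 F=9553847296/442261305] → run F
t=21: vr[D=1119232/47235 F=3541491712/147420435] → run D
t=22: vr[D=3700736/141705 F=3541491712/147420435] → run F
t=23: vr[D=3700736/141705 F=11695102976/442261305] → run D
t=24: vr[F=11695102976/442261305] → run F
t=25: (idle)
t=26: (idle)
t=27: (idle)
t=28: (idle)
t=29: (idle)
t=30: (idle)

vruntime(D, start of tick 7) = 1642496/141705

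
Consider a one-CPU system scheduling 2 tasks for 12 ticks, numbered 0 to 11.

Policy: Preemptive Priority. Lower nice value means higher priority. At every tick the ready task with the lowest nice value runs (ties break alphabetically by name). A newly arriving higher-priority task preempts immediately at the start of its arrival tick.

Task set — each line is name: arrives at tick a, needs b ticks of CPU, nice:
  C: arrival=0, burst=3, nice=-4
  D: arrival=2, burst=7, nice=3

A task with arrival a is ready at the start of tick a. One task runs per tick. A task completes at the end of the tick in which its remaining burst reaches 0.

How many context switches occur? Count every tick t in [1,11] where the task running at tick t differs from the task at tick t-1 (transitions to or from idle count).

t=0: ready={C} → run C
t=1: ready={C} → run C
t=2: ready={C,D} → run C
t=3: ready={D} → run D
t=4: ready={D} → run D
t=5: ready={D} → run D
t=6: ready={D} → run D
t=7: ready={D} → run D
t=8: ready={D} → run D
t=9: ready={D} → run D
t=10: (idle)
t=11: (idle)

context switches = 2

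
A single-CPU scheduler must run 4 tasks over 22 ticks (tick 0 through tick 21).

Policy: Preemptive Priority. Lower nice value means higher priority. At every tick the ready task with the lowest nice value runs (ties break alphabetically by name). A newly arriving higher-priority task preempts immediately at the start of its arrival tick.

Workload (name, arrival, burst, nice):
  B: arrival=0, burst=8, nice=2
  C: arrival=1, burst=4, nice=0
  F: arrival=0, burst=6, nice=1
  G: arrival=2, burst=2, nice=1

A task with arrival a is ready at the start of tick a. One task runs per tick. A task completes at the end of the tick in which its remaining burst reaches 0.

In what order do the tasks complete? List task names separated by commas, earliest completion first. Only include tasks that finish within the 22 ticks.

completion order = C, F, G, B

t=0: ready={B,F} → run F
t=1: ready={B,C,F} → run C
t=2: ready={B,C,F,G} → run C
t=3: ready={B,C,F,G} → run C
t=4: ready={B,C,F,G} → run C
t=5: ready={B,F,G} → run F
t=6: ready={B,F,G} → run F
t=7: ready={B,F,G} → run F
t=8: ready={B,F,G} → run F
t=9: ready={B,F,G} → run F
t=10: ready={B,G} → run G
t=11: ready={B,G} → run G
t=12: ready={B} → run B
t=13: ready={B} → run B
t=14: ready={B} → run B
t=15: ready={B} → run B
t=16: ready={B} → run B
t=17: ready={B} → run B
t=18: ready={B} → run B
t=19: ready={B} → run B
t=20: (idle)
t=21: (idle)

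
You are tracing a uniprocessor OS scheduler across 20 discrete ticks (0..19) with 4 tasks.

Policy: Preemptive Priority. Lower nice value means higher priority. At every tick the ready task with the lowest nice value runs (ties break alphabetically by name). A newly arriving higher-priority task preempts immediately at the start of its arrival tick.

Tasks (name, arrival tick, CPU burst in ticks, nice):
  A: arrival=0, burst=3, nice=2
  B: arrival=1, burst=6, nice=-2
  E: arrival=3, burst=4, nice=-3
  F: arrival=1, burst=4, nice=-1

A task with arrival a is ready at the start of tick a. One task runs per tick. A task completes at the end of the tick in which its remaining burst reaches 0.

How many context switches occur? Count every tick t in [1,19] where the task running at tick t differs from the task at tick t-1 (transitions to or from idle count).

context switches = 6

t=0: ready={A} → run A
t=1: ready={A,B,F} → run B
t=2: ready={A,B,F} → run B
t=3: ready={A,B,E,F} → run E
t=4: ready={A,B,E,F} → run E
t=5: ready={A,B,E,F} → run E
t=6: ready={A,B,E,F} → run E
t=7: ready={A,B,F} → run B
t=8: ready={A,B,F} → run B
t=9: ready={A,B,F} → run B
t=10: ready={A,B,F} → run B
t=11: ready={A,F} → run F
t=12: ready={A,F} → run F
t=13: ready={A,F} → run F
t=14: ready={A,F} → run F
t=15: ready={A} → run A
t=16: ready={A} → run A
t=17: (idle)
t=18: (idle)
t=19: (idle)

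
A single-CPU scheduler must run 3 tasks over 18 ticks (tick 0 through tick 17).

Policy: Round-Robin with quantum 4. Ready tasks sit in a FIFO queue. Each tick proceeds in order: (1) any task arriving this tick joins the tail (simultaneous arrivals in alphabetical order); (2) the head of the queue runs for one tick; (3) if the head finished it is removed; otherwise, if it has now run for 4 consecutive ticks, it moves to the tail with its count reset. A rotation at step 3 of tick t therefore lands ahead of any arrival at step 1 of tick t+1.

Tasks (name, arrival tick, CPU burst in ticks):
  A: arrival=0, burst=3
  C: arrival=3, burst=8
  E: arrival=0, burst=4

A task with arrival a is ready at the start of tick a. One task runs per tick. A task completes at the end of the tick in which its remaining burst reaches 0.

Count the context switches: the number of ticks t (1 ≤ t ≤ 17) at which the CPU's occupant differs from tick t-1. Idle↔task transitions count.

context switches = 3

t=0: queue=[A,E] q_used=0 → run A
t=1: queue=[A,E] q_used=1 → run A
t=2: queue=[A,E] q_used=2 → run A
t=3: queue=[E,C] q_used=0 → run E
t=4: queue=[E,C] q_used=1 → run E
t=5: queue=[E,C] q_used=2 → run E
t=6: queue=[E,C] q_used=3 → run E
t=7: queue=[C] q_used=0 → run C
t=8: queue=[C] q_used=1 → run C
t=9: queue=[C] q_used=2 → run C
t=10: queue=[C] q_used=3 → run C
t=11: queue=[C] q_used=0 → run C
t=12: queue=[C] q_used=1 → run C
t=13: queue=[C] q_used=2 → run C
t=14: queue=[C] q_used=3 → run C
t=15: (idle)
t=16: (idle)
t=17: (idle)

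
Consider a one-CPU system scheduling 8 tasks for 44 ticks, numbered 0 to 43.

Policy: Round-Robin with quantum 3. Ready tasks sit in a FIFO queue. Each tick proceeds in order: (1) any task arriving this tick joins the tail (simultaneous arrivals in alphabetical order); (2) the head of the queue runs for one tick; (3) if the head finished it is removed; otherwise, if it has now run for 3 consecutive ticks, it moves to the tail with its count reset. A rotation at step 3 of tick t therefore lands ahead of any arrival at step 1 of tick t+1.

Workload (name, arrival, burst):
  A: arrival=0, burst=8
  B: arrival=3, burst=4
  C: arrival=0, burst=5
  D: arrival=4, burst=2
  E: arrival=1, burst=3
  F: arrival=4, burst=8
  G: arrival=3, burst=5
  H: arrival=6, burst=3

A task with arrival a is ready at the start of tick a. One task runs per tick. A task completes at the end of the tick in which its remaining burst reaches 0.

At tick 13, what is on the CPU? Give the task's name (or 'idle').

running at tick 13 = B

t=0: queue=[A,C] q_used=0 → run A
t=1: queue=[A,C,E] q_used=1 → run A
t=2: queue=[A,C,E] q_used=2 → run A
t=3: queue=[C,E,A,B,G] q_used=0 → run C
t=4: queue=[C,E,A,B,G,D,F] q_used=1 → run C
t=5: queue=[C,E,A,B,G,D,F] q_used=2 → run C
t=6: queue=[E,A,B,G,D,F,C,H] q_used=0 → run E
t=7: queue=[E,A,B,G,D,F,C,H] q_used=1 → run E
t=8: queue=[E,A,B,G,D,F,C,H] q_used=2 → run E
t=9: queue=[A,B,G,D,F,C,H] q_used=0 → run A
t=10: queue=[A,B,G,D,F,C,H] q_used=1 → run A
t=11: queue=[A,B,G,D,F,C,H] q_used=2 → run A
t=12: queue=[B,G,D,F,C,H,A] q_used=0 → run B
t=13: queue=[B,G,D,F,C,H,A] q_used=1 → run B
t=14: queue=[B,G,D,F,C,H,A] q_used=2 → run B
t=15: queue=[G,D,F,C,H,A,B] q_used=0 → run G
t=16: queue=[G,D,F,C,H,A,B] q_used=1 → run G
t=17: queue=[G,D,F,C,H,A,B] q_used=2 → run G
t=18: queue=[D,F,C,H,A,B,G] q_used=0 → run D
t=19: queue=[D,F,C,H,A,B,G] q_used=1 → run D
t=20: queue=[F,C,H,A,B,G] q_used=0 → run F
t=21: queue=[F,C,H,A,B,G] q_used=1 → run F
t=22: queue=[F,C,H,A,B,G] q_used=2 → run F
t=23: queue=[C,H,A,B,G,F] q_used=0 → run C
t=24: queue=[C,H,A,B,G,F] q_used=1 → run C
t=25: queue=[H,A,B,G,F] q_used=0 → run H
t=26: queue=[H,A,B,G,F] q_used=1 → run H
t=27: queue=[H,A,B,G,F] q_used=2 → run H
t=28: queue=[A,B,G,F] q_used=0 → run A
t=29: queue=[A,B,G,F] q_used=1 → run A
t=30: queue=[B,G,F] q_used=0 → run B
t=31: queue=[G,F] q_used=0 → run G
t=32: queue=[G,F] q_used=1 → run G
t=33: queue=[F] q_used=0 → run F
t=34: queue=[F] q_used=1 → run F
t=35: queue=[F] q_used=2 → run F
t=36: queue=[F] q_used=0 → run F
t=37: queue=[F] q_used=1 → run F
t=38: (idle)
t=39: (idle)
t=40: (idle)
t=41: (idle)
t=42: (idle)
t=43: (idle)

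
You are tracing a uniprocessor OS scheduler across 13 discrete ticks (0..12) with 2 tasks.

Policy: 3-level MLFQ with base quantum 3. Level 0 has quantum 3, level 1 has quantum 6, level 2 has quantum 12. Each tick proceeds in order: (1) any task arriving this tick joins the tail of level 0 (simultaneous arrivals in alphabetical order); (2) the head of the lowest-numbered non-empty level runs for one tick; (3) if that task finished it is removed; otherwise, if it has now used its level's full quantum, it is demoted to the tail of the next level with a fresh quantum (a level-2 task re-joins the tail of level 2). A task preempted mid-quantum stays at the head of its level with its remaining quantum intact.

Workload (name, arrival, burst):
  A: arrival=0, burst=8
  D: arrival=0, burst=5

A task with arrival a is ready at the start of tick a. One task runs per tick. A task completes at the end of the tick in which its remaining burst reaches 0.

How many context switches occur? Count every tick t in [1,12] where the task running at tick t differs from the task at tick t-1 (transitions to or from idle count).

context switches = 3

t=0: L0/L1/L2 = AD/-/- → run A
t=1: L0/L1/L2 = AD/-/- → run A
t=2: L0/L1/L2 = AD/-/- → run A
t=3: L0/L1/L2 = D/A/- → run D
t=4: L0/L1/L2 = D/A/- → run D
t=5: L0/L1/L2 = D/A/- → run D
t=6: L0/L1/L2 = -/AD/- → run A
t=7: L0/L1/L2 = -/AD/- → run A
t=8: L0/L1/L2 = -/AD/- → run A
t=9: L0/L1/L2 = -/AD/- → run A
t=10: L0/L1/L2 = -/AD/- → run A
t=11: L0/L1/L2 = -/D/- → run D
t=12: L0/L1/L2 = -/D/- → run D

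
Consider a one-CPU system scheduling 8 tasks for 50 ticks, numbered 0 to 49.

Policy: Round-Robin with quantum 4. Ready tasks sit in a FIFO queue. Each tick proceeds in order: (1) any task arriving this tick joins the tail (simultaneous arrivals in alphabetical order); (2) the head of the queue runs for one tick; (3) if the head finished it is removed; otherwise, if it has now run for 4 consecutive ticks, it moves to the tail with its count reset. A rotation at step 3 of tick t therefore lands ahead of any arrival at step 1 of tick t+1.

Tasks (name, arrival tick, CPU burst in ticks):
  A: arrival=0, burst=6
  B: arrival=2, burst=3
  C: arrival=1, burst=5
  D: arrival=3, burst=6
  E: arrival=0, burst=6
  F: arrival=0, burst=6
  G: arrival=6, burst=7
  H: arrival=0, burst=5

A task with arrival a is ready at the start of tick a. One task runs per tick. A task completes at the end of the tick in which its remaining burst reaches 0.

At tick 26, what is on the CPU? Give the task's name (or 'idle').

running at tick 26 = D

t=0: queue=[A,E,F,H] q_used=0 → run A
t=1: queue=[A,E,F,H,C] q_used=1 → run A
t=2: queue=[A,E,F,H,C,B] q_used=2 → run A
t=3: queue=[A,E,F,H,C,B,D] q_used=3 → run A
t=4: queue=[E,F,H,C,B,D,A] q_used=0 → run E
t=5: queue=[E,F,H,C,B,D,A] q_used=1 → run E
t=6: queue=[E,F,H,C,B,D,A,G] q_used=2 → run E
t=7: queue=[E,F,H,C,B,D,A,G] q_used=3 → run E
t=8: queue=[F,H,C,B,D,A,G,E] q_used=0 → run F
t=9: queue=[F,H,C,B,D,A,G,E] q_used=1 → run F
t=10: queue=[F,H,C,B,D,A,G,E] q_used=2 → run F
t=11: queue=[F,H,C,B,D,A,G,E] q_used=3 → run F
t=12: queue=[H,C,B,D,A,G,E,F] q_used=0 → run H
t=13: queue=[H,C,B,D,A,G,E,F] q_used=1 → run H
t=14: queue=[H,C,B,D,A,G,E,F] q_used=2 → run H
t=15: queue=[H,C,B,D,A,G,E,F] q_used=3 → run H
t=16: queue=[C,B,D,A,G,E,F,H] q_used=0 → run C
t=17: queue=[C,B,D,A,G,E,F,H] q_used=1 → run C
t=18: queue=[C,B,D,A,G,E,F,H] q_used=2 → run C
t=19: queue=[C,B,D,A,G,E,F,H] q_used=3 → run C
t=20: queue=[B,D,A,G,E,F,H,C] q_used=0 → run B
t=21: queue=[B,D,A,G,E,F,H,C] q_used=1 → run B
t=22: queue=[B,D,A,G,E,F,H,C] q_used=2 → run B
t=23: queue=[D,A,G,E,F,H,C] q_used=0 → run D
t=24: queue=[D,A,G,E,F,H,C] q_used=1 → run D
t=25: queue=[D,A,G,E,F,H,C] q_used=2 → run D
t=26: queue=[D,A,G,E,F,H,C] q_used=3 → run D
t=27: queue=[A,G,E,F,H,C,D] q_used=0 → run A
t=28: queue=[A,G,E,F,H,C,D] q_used=1 → run A
t=29: queue=[G,E,F,H,C,D] q_used=0 → run G
t=30: queue=[G,E,F,H,C,D] q_used=1 → run G
t=31: queue=[G,E,F,H,C,D] q_used=2 → run G
t=32: queue=[G,E,F,H,C,D] q_used=3 → run G
t=33: queue=[E,F,H,C,D,G] q_used=0 → run E
t=34: queue=[E,F,H,C,D,G] q_used=1 → run E
t=35: queue=[F,H,C,D,G] q_used=0 → run F
t=36: queue=[F,H,C,D,G] q_used=1 → run F
t=37: queue=[H,C,D,G] q_used=0 → run H
t=38: queue=[C,D,G] q_used=0 → run C
t=39: queue=[D,G] q_used=0 → run D
t=40: queue=[D,G] q_used=1 → run D
t=41: queue=[G] q_used=0 → run G
t=42: queue=[G] q_used=1 → run G
t=43: queue=[G] q_used=2 → run G
t=44: (idle)
t=45: (idle)
t=46: (idle)
t=47: (idle)
t=48: (idle)
t=49: (idle)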